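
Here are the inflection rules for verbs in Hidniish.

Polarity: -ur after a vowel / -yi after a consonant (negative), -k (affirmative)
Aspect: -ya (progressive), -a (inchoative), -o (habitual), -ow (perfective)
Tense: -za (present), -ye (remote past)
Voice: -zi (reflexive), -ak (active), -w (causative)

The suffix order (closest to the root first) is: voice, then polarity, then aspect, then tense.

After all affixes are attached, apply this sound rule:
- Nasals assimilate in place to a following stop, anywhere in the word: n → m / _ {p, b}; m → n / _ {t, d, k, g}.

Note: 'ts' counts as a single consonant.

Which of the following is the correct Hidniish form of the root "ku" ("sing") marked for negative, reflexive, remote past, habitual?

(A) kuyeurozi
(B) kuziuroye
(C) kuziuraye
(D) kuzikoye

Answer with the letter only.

Attach voice reflexive -zi → kuzi.
Attach polarity negative -ur (after vowel 'i') → kuziur.
Attach aspect habitual -o → kuziuro.
Attach tense remote past -ye → kuziuroye.
Nasal assimilation: no change.
So the correct form is kuziuroye, option (B).
(A) kuyeurozi is wrong: it has the affixes in the wrong order.
(D) kuzikoye is wrong: it uses affirmative instead of negative for polarity.
(C) kuziuraye is wrong: it uses inchoative instead of habitual for aspect.

B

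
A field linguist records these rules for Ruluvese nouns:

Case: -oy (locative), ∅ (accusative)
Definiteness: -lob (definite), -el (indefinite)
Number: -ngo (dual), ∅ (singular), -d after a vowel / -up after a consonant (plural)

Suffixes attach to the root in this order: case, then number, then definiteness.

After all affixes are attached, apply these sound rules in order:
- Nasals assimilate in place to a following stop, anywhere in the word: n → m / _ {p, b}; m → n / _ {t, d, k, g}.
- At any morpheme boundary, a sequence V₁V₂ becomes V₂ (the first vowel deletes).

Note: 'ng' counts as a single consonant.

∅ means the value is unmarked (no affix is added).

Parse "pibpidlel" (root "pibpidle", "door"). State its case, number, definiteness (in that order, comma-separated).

Segment: pibpidle-el.
case: ∅ → accusative.
number: ∅ → singular.
definiteness: -el → indefinite.

accusative, singular, indefinite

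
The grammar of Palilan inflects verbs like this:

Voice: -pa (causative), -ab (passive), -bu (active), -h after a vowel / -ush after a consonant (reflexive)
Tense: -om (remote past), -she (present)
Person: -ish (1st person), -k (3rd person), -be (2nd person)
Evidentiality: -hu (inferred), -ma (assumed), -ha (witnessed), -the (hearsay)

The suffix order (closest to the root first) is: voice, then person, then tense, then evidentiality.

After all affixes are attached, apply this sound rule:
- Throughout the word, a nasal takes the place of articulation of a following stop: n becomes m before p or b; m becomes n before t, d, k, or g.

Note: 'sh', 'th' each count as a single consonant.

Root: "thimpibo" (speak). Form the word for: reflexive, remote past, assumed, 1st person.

Attach voice reflexive -h (after vowel 'o') → thimpiboh.
Attach person 1st person -ish → thimpibohish.
Attach tense remote past -om → thimpibohishom.
Attach evidentiality assumed -ma → thimpibohishomma.
Nasal assimilation: no change.

thimpibohishomma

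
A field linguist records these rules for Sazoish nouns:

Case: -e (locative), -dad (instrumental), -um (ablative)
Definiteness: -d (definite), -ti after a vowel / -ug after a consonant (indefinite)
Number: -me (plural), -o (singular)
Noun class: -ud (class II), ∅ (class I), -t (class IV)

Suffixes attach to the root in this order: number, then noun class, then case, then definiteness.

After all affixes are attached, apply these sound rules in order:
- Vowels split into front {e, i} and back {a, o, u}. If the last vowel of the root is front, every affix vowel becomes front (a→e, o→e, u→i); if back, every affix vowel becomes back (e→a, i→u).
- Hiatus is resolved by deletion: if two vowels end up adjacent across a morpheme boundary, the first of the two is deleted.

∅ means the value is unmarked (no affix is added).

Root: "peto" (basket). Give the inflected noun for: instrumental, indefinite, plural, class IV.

Attach number plural -me → petome.
Attach noun class class IV -t → petomet.
Attach case instrumental -dad → petometdad.
Attach definiteness indefinite -ug (after consonant 'd') → petometdadug.
Apply vowel harmony: petometdadug → petomatdadug.
Vowel deletion: no change.

petomatdadug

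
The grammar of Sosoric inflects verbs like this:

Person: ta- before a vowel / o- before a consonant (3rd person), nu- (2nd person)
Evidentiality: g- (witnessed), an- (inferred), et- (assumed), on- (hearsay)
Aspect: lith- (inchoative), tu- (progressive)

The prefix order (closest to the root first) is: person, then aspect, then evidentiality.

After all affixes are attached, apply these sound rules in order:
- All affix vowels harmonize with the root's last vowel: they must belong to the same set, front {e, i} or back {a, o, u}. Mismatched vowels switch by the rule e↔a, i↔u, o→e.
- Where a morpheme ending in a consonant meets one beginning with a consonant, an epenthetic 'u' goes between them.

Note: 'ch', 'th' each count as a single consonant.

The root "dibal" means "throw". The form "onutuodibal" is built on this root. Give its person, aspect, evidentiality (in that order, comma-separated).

3rd person, progressive, hearsay

Segment: on-tu-o-dibal.
person: ta/o- → 3rd person.
aspect: tu- → progressive.
evidentiality: on- → hearsay.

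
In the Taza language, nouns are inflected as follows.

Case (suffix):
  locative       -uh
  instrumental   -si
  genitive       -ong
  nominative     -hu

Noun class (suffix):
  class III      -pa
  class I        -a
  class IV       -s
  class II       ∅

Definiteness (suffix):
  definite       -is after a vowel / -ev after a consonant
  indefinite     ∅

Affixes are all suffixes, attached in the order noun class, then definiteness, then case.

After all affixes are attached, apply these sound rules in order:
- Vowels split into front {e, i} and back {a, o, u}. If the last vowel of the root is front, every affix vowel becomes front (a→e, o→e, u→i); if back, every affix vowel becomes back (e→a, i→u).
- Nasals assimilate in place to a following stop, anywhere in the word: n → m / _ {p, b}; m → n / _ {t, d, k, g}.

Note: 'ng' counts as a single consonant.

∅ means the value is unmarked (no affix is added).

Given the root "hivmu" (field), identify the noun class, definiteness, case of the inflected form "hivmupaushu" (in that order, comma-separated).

class III, definite, nominative

Segment: hivmu-pa-is-hu.
noun class: -pa → class III.
definiteness: -is/ev → definite.
case: -hu → nominative.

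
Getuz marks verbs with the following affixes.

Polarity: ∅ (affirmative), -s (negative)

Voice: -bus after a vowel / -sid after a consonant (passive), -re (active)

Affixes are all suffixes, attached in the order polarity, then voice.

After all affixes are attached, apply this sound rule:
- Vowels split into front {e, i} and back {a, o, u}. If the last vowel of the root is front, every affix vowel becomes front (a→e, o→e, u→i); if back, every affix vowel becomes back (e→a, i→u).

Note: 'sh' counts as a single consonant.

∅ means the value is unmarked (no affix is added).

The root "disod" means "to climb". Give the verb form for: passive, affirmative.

polarity = affirmative: zero marking, form stays disod.
Attach voice passive -sid (after consonant 'd') → disodsid.
Apply vowel harmony: disodsid → disodsud.

disodsud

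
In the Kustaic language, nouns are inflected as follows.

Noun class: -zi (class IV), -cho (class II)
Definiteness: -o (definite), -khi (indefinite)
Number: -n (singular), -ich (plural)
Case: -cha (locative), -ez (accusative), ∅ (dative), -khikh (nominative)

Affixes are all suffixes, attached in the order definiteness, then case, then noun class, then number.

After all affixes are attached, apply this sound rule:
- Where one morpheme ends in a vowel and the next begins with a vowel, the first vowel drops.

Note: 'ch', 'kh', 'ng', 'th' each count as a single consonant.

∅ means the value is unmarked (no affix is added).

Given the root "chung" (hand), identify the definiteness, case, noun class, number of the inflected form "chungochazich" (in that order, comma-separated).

Segment: chung-o-cha-zi-ich.
definiteness: -o → definite.
case: -cha → locative.
noun class: -zi → class IV.
number: -ich → plural.

definite, locative, class IV, plural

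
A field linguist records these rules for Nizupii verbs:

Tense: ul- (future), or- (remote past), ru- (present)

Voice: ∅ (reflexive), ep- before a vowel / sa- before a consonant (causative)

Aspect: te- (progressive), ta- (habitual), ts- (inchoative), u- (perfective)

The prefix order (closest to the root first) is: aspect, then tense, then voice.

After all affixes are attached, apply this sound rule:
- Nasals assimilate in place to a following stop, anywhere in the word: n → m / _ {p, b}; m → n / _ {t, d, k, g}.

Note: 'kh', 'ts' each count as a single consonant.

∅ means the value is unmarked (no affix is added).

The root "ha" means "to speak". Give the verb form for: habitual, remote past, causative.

eportaha

Attach aspect habitual ta- → taha.
Attach tense remote past or- → ortaha.
Attach voice causative ep- (before vowel 'o') → eportaha.
Nasal assimilation: no change.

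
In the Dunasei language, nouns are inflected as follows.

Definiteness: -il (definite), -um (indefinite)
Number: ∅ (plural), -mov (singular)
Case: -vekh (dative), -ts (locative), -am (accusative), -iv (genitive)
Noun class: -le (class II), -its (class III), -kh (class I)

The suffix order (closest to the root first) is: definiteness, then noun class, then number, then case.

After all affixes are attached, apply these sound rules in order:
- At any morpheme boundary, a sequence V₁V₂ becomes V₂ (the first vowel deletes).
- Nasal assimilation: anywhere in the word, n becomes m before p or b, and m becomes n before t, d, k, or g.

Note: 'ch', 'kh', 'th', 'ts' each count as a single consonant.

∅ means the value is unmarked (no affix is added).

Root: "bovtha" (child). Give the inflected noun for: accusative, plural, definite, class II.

bovthillam

Attach definiteness definite -il → bovthail.
Attach noun class class II -le → bovthaille.
number = plural: zero marking, form stays bovthaille.
Attach case accusative -am → bovthailleam.
Apply vowel deletion: bovthailleam → bovthillam.
Nasal assimilation: no change.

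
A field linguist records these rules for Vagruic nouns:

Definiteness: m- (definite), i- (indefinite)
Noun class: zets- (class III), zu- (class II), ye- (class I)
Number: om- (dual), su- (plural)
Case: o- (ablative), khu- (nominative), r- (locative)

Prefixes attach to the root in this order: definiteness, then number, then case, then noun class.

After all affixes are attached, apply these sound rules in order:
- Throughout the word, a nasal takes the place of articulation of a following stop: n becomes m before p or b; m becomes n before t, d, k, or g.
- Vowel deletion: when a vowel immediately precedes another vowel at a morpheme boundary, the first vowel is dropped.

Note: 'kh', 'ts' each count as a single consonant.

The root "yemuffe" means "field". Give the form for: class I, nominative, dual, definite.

yekhommyemuffe

Attach definiteness definite m- → myemuffe.
Attach number dual om- → ommyemuffe.
Attach case nominative khu- → khuommyemuffe.
Attach noun class class I ye- → yekhuommyemuffe.
Nasal assimilation: no change.
Apply vowel deletion: yekhuommyemuffe → yekhommyemuffe.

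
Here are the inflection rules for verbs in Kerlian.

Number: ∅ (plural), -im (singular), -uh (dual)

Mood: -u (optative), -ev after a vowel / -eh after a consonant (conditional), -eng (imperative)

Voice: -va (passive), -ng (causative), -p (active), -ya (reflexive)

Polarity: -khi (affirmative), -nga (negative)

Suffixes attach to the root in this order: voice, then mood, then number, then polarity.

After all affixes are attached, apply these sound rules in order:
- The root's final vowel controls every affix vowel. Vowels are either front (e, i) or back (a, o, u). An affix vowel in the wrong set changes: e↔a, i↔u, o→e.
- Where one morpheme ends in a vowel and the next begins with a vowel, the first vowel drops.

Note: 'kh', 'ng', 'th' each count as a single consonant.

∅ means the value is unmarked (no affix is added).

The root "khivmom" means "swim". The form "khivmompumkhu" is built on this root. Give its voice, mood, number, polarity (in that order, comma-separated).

active, optative, singular, affirmative

Segment: khivmom-p-u-im-khi.
voice: -p → active.
mood: -u → optative.
number: -im → singular.
polarity: -khi → affirmative.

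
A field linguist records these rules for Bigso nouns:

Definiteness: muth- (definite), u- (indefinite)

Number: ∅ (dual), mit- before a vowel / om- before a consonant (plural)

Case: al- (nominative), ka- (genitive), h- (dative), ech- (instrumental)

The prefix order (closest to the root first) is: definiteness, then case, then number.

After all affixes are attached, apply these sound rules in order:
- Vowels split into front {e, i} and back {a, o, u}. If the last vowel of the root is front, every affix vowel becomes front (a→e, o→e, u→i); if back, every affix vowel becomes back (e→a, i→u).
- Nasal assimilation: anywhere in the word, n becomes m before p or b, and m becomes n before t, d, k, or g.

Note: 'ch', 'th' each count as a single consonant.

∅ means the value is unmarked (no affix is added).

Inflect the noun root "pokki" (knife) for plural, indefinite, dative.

emhipokki

Attach definiteness indefinite u- → upokki.
Attach case dative h- → hupokki.
Attach number plural om- (before consonant 'h') → omhupokki.
Apply vowel harmony: omhupokki → emhipokki.
Nasal assimilation: no change.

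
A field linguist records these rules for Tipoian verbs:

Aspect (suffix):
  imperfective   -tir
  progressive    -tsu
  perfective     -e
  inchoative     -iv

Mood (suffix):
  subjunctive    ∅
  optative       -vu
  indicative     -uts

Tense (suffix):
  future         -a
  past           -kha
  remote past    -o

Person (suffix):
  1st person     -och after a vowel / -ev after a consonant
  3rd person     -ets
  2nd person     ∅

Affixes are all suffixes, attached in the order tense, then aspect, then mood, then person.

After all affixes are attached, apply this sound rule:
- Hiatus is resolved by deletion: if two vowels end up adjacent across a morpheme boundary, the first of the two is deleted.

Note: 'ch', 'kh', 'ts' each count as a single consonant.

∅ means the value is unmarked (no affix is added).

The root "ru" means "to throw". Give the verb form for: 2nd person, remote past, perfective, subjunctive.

re

Attach tense remote past -o → ruo.
Attach aspect perfective -e → ruoe.
mood = subjunctive: zero marking, form stays ruoe.
person = 2nd person: zero marking, form stays ruoe.
Apply vowel deletion: ruoe → re.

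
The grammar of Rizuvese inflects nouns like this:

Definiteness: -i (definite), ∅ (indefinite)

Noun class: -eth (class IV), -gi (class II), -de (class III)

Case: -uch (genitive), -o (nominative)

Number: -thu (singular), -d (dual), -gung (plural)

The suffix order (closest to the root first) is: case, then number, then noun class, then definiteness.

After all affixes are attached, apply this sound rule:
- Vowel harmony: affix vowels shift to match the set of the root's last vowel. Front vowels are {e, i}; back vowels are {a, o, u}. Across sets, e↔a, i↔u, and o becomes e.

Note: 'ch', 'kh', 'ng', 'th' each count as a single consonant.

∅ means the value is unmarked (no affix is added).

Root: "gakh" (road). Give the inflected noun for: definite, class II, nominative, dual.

gakhodguu

Attach case nominative -o → gakho.
Attach number dual -d → gakhod.
Attach noun class class II -gi → gakhodgi.
Attach definiteness definite -i → gakhodgii.
Apply vowel harmony: gakhodgii → gakhodguu.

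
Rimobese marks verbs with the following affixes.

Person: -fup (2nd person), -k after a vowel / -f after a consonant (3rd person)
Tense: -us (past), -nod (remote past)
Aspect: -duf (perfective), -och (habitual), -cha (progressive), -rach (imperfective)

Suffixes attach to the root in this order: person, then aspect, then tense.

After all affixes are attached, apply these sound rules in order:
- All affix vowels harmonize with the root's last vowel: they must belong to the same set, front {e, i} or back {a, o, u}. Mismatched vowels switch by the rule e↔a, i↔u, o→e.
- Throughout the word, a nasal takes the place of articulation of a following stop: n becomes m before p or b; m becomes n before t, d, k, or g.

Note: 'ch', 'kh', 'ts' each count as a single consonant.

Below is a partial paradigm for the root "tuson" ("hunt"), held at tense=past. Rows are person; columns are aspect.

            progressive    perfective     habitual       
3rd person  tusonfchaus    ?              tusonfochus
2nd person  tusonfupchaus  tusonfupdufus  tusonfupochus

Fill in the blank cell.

tusonfdufus

Attach person 3rd person -f (after consonant 'n') → tusonf.
Attach aspect perfective -duf → tusonfduf.
Attach tense past -us → tusonfdufus.
Vowel harmony: no change.
Nasal assimilation: no change.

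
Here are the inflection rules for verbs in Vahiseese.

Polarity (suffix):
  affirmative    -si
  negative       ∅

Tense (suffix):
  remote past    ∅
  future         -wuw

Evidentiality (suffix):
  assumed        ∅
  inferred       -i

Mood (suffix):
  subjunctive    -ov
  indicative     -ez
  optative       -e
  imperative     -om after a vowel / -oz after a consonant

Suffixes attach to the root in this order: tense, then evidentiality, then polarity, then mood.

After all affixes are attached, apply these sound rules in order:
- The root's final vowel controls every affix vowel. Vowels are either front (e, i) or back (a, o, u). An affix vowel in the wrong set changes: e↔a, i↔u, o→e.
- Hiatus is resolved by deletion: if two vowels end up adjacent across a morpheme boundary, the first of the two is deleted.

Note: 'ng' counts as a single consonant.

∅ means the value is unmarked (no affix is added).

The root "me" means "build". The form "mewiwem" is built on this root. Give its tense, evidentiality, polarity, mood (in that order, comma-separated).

future, inferred, negative, imperative

Segment: me-wuw-i-om.
tense: -wuw → future.
evidentiality: -i → inferred.
polarity: ∅ → negative.
mood: -om/oz → imperative.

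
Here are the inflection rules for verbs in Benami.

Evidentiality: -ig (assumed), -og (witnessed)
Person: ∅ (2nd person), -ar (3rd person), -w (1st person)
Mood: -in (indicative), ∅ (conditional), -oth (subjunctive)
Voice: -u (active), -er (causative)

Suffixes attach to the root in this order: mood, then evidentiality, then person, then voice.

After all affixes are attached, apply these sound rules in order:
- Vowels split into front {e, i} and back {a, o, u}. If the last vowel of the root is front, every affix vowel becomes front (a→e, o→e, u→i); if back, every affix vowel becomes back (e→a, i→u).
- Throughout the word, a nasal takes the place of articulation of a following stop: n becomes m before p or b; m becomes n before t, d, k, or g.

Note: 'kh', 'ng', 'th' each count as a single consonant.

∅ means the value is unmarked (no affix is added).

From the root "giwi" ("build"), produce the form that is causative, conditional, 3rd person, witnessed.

giwiegerer

mood = conditional: zero marking, form stays giwi.
Attach evidentiality witnessed -og → giwiog.
Attach person 3rd person -ar → giwiogar.
Attach voice causative -er → giwiogarer.
Apply vowel harmony: giwiogarer → giwiegerer.
Nasal assimilation: no change.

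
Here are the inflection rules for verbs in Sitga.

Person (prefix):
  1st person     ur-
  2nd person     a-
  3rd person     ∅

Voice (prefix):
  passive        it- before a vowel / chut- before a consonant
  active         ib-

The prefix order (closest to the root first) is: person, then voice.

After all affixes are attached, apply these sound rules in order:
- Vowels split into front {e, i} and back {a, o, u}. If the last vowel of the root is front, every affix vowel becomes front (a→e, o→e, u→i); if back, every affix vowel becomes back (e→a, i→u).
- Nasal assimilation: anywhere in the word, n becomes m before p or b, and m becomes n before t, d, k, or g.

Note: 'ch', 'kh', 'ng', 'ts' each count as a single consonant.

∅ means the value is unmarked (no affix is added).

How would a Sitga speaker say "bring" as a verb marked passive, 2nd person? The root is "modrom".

utamodrom

Attach person 2nd person a- → amodrom.
Attach voice passive it- (before vowel 'a') → itamodrom.
Apply vowel harmony: itamodrom → utamodrom.
Nasal assimilation: no change.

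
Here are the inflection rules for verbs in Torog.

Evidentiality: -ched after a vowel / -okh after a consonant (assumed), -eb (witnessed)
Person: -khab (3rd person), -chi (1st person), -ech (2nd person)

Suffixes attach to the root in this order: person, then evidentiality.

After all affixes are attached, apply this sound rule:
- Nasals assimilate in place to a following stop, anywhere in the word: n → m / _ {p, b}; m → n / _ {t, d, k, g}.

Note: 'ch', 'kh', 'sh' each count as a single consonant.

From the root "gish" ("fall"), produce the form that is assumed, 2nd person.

Attach person 2nd person -ech → gishech.
Attach evidentiality assumed -okh (after consonant 'ch') → gishechokh.
Nasal assimilation: no change.

gishechokh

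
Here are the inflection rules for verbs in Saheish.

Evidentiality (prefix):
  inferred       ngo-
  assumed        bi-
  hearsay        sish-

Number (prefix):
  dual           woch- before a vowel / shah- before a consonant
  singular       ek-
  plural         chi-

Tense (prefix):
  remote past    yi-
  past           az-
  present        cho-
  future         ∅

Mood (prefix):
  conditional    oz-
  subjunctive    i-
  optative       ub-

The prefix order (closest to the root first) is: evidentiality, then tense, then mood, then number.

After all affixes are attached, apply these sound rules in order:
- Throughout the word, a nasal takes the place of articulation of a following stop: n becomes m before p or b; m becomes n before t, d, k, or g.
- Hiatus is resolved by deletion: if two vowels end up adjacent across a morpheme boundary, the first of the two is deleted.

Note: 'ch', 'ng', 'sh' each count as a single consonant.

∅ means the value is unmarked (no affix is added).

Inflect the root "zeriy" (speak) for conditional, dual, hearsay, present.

Attach evidentiality hearsay sish- → sishzeriy.
Attach tense present cho- → chosishzeriy.
Attach mood conditional oz- → ozchosishzeriy.
Attach number dual woch- (before vowel 'o') → wochozchosishzeriy.
Nasal assimilation: no change.
Vowel deletion: no change.

wochozchosishzeriy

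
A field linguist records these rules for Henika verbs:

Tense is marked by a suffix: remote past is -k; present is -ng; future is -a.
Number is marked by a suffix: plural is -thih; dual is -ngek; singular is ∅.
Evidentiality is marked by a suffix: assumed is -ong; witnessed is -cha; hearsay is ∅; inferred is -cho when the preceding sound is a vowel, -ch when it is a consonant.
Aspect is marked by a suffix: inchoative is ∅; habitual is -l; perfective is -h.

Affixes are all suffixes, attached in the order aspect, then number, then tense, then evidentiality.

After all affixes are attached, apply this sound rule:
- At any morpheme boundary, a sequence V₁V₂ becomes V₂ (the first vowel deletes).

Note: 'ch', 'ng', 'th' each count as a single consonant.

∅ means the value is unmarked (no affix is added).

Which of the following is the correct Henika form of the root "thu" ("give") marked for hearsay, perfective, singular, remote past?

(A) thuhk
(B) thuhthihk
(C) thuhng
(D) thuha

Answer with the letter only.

A

Attach aspect perfective -h → thuh.
number = singular: zero marking, form stays thuh.
Attach tense remote past -k → thuhk.
evidentiality = hearsay: zero marking, form stays thuhk.
Vowel deletion: no change.
So the correct form is thuhk, option (A).
(B) thuhthihk is wrong: it uses plural instead of singular for number.
(C) thuhng is wrong: it uses present instead of remote past for tense.
(D) thuha is wrong: it uses future instead of remote past for tense.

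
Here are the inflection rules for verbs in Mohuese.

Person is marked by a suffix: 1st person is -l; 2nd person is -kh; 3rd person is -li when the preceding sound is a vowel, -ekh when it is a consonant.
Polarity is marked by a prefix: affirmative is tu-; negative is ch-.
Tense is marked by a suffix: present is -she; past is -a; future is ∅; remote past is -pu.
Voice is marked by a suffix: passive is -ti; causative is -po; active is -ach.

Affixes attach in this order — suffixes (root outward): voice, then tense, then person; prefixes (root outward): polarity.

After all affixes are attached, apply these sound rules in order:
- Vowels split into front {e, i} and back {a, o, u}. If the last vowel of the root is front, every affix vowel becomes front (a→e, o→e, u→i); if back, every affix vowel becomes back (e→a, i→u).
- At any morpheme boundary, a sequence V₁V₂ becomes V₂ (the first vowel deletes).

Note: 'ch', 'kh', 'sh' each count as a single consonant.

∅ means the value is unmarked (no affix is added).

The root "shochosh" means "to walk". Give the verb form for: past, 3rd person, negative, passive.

chshochoshtalu

Attach voice passive -ti → shochoshti.
Attach tense past -a → shochoshtia.
Attach polarity negative ch- → chshochoshtia.
Attach person 3rd person -li (after vowel 'a') → chshochoshtiali.
Apply vowel harmony: chshochoshtiali → chshochoshtualu.
Apply vowel deletion: chshochoshtualu → chshochoshtalu.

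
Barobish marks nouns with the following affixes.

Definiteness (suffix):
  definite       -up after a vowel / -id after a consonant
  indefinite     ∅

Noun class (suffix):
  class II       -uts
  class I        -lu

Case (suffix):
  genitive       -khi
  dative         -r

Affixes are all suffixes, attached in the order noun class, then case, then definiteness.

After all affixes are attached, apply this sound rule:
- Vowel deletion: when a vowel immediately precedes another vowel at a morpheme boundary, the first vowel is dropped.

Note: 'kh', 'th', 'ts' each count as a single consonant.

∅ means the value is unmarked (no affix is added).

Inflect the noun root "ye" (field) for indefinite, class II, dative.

yutsr

Attach noun class class II -uts → yeuts.
Attach case dative -r → yeutsr.
definiteness = indefinite: zero marking, form stays yeutsr.
Apply vowel deletion: yeutsr → yutsr.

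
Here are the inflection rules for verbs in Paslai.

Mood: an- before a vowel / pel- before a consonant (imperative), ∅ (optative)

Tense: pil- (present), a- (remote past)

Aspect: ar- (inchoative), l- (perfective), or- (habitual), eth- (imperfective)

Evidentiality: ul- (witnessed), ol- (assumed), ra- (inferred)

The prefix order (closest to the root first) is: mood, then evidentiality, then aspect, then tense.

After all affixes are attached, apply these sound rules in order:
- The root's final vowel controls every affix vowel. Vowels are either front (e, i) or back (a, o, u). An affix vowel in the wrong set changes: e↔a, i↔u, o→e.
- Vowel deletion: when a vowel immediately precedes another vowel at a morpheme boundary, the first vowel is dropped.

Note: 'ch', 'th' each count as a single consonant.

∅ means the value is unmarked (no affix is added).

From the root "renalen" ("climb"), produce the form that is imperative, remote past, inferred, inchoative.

Attach mood imperative pel- (before consonant 'r') → pelrenalen.
Attach evidentiality inferred ra- → rapelrenalen.
Attach aspect inchoative ar- → arrapelrenalen.
Attach tense remote past a- → aarrapelrenalen.
Apply vowel harmony: aarrapelrenalen → eerrepelrenalen.
Apply vowel deletion: eerrepelrenalen → errepelrenalen.

errepelrenalen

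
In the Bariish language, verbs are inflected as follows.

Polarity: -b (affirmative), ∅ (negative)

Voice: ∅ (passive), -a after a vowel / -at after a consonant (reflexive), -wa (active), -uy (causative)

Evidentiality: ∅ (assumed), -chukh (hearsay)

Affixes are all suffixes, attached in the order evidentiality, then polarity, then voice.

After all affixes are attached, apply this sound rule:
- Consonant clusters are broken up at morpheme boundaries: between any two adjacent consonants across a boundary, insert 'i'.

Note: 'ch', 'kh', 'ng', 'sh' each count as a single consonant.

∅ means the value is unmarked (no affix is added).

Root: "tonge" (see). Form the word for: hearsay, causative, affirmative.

tongechukhibuy

Attach evidentiality hearsay -chukh → tongechukh.
Attach polarity affirmative -b → tongechukhb.
Attach voice causative -uy → tongechukhbuy.
Apply epenthesis: tongechukhbuy → tongechukhibuy.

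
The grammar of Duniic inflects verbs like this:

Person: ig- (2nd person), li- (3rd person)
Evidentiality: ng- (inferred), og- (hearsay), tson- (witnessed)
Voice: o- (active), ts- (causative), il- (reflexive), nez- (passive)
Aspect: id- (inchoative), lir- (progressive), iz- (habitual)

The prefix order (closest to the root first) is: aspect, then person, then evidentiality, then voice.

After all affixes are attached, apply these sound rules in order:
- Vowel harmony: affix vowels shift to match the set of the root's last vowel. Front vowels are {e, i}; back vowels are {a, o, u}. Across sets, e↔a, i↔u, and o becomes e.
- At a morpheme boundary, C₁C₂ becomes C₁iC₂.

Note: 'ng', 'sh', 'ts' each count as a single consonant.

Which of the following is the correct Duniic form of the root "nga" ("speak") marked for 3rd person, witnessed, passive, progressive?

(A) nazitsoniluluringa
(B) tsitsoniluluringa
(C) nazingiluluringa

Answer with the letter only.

Attach aspect progressive lir- → lirnga.
Attach person 3rd person li- → lilirnga.
Attach evidentiality witnessed tson- → tsonlilirnga.
Attach voice passive nez- → neztsonlilirnga.
Apply vowel harmony: neztsonlilirnga → naztsonlulurnga.
Apply epenthesis: naztsonlulurnga → nazitsoniluluringa.
So the correct form is nazitsoniluluringa, option (A).
(B) tsitsoniluluringa is wrong: it uses causative instead of passive for voice.
(C) nazingiluluringa is wrong: it uses inferred instead of witnessed for evidentiality.

A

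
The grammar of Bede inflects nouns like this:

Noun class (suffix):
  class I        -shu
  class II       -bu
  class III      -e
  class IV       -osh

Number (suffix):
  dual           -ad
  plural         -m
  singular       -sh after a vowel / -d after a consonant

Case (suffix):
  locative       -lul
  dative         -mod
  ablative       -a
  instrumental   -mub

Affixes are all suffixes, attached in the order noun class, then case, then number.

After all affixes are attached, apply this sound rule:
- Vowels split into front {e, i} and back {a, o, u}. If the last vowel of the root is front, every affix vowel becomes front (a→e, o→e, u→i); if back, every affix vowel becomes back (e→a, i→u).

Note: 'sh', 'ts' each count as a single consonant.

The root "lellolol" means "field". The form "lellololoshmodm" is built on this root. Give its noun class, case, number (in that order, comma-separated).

Segment: lellolol-osh-mod-m.
noun class: -osh → class IV.
case: -mod → dative.
number: -m → plural.

class IV, dative, plural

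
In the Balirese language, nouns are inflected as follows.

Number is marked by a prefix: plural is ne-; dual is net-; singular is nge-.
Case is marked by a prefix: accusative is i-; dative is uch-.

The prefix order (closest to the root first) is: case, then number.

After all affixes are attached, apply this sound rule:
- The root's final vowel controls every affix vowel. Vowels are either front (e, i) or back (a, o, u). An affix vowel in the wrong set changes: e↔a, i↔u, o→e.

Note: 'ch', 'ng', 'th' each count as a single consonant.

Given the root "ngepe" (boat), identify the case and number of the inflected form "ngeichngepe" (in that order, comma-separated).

dative, singular

Segment: nge-uch-ngepe.
case: uch- → dative.
number: nge- → singular.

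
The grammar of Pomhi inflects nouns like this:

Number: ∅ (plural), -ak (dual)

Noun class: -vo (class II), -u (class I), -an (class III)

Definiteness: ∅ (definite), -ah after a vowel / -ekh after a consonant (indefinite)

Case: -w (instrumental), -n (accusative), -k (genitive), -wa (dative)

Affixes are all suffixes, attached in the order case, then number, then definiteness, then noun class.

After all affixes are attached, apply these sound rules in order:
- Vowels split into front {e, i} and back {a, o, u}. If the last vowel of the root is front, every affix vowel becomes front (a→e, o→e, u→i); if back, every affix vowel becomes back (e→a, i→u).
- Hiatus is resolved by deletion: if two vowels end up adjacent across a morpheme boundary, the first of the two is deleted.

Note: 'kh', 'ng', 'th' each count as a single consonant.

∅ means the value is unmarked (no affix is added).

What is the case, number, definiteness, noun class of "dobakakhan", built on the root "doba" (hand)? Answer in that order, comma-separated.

genitive, plural, indefinite, class III

Segment: doba-k-ekh-an.
case: -k → genitive.
number: ∅ → plural.
definiteness: -ah/ekh → indefinite.
noun class: -an → class III.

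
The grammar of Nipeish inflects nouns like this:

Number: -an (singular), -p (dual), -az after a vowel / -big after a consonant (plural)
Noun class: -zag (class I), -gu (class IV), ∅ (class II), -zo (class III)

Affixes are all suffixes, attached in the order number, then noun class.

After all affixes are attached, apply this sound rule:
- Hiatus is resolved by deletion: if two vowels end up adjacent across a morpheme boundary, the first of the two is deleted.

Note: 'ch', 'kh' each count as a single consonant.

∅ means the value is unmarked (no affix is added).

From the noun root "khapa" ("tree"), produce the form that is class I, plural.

Attach number plural -az (after vowel 'a') → khapaaz.
Attach noun class class I -zag → khapaazzag.
Apply vowel deletion: khapaazzag → khapazzag.

khapazzag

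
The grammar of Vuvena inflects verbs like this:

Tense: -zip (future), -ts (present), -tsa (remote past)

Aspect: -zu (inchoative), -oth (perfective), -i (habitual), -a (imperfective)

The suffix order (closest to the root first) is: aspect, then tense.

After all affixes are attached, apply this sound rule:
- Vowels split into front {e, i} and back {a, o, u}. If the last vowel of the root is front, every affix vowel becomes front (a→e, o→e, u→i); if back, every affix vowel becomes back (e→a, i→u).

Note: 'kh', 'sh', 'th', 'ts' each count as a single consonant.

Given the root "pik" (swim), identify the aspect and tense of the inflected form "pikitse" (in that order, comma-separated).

Segment: pik-i-tsa.
aspect: -i → habitual.
tense: -tsa → remote past.

habitual, remote past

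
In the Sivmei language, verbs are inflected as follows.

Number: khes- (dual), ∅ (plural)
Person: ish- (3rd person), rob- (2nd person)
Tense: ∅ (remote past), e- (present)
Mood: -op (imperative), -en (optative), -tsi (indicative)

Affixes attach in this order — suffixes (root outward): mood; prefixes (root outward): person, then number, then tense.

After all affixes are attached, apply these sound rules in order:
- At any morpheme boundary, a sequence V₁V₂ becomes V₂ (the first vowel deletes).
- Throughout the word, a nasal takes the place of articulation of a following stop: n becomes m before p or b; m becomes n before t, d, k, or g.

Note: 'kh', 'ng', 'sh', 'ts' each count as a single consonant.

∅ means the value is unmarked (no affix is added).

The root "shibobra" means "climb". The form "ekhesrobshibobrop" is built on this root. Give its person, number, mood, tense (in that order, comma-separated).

Segment: e-khes-rob-shibobra-op.
person: rob- → 2nd person.
number: khes- → dual.
mood: -op → imperative.
tense: e- → present.

2nd person, dual, imperative, present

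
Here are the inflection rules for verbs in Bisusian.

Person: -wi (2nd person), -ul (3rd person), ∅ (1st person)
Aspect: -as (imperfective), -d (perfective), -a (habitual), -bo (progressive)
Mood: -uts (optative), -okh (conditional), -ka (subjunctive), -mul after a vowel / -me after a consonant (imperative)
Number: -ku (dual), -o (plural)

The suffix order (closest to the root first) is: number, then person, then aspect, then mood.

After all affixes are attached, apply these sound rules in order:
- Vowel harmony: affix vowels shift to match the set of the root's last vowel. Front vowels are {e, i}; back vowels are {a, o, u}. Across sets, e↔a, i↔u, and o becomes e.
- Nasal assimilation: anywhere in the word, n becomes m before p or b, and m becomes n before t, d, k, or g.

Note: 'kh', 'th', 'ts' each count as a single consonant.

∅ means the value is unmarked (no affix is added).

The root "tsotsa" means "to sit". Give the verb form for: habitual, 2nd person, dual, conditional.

tsotsakuwuaokh

Attach number dual -ku → tsotsaku.
Attach person 2nd person -wi → tsotsakuwi.
Attach aspect habitual -a → tsotsakuwia.
Attach mood conditional -okh → tsotsakuwiaokh.
Apply vowel harmony: tsotsakuwiaokh → tsotsakuwuaokh.
Nasal assimilation: no change.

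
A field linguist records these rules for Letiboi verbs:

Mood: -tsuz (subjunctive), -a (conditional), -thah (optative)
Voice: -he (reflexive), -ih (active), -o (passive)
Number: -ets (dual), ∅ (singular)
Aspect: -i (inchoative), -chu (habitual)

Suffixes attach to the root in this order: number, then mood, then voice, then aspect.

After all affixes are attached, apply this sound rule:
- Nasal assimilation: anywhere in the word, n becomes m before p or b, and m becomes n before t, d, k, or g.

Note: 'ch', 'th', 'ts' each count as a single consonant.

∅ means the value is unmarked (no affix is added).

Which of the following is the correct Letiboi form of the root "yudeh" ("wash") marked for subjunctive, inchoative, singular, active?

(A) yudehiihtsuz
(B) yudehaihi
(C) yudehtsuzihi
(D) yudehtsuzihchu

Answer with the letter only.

number = singular: zero marking, form stays yudeh.
Attach mood subjunctive -tsuz → yudehtsuz.
Attach voice active -ih → yudehtsuzih.
Attach aspect inchoative -i → yudehtsuzihi.
Nasal assimilation: no change.
So the correct form is yudehtsuzihi, option (C).
(D) yudehtsuzihchu is wrong: it uses habitual instead of inchoative for aspect.
(A) yudehiihtsuz is wrong: it has the affixes in the wrong order.
(B) yudehaihi is wrong: it uses conditional instead of subjunctive for mood.

C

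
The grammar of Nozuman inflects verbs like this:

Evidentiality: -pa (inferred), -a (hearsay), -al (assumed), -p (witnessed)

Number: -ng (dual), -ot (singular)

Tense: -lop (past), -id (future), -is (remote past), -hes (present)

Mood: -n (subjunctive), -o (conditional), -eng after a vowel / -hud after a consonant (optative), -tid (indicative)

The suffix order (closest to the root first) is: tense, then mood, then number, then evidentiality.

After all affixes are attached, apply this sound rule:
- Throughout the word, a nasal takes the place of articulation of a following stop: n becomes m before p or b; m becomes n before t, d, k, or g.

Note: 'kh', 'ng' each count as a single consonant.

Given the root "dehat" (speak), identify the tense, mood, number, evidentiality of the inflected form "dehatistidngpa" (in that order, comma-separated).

remote past, indicative, dual, inferred

Segment: dehat-is-tid-ng-pa.
tense: -is → remote past.
mood: -tid → indicative.
number: -ng → dual.
evidentiality: -pa → inferred.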